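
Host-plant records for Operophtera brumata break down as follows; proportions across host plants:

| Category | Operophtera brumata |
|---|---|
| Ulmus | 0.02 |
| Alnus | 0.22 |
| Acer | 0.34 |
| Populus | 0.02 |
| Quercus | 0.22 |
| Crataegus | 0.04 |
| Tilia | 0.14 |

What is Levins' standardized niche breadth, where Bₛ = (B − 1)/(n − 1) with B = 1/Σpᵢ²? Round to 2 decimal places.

Σpᵢ² = 0.02² + 0.22² + 0.34² + 0.02² + 0.22² + 0.04² + 0.14² = 0.0004 + 0.0484 + 0.1156 + 0.0004 + 0.0484 + 0.0016 + 0.0196 = 0.2344
B = 1 / 0.2344 = 4.2662
Bₛ = (B − 1)/(n − 1) = (4.2662 − 1)/(7 − 1) = 3.2662/6 = 0.5444

0.54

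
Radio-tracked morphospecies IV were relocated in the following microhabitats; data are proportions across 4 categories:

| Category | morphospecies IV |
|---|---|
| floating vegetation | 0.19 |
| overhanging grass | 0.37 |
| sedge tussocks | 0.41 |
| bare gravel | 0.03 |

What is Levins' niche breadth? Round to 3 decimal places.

Σpᵢ² = 0.19² + 0.37² + 0.41² + 0.03² = 0.0361 + 0.1369 + 0.1681 + 0.0009 = 0.3420
B = 1 / 0.3420 = 2.92398

2.924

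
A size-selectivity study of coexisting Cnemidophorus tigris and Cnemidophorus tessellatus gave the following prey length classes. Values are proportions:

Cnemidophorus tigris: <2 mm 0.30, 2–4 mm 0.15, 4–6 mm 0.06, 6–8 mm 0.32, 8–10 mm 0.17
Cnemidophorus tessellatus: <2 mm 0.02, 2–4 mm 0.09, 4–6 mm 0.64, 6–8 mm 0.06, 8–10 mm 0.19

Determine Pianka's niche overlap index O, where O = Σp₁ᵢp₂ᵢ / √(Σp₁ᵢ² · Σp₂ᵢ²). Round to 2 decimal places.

Σ p₁ᵢp₂ᵢ = 0.0060 + 0.0135 + 0.0384 + 0.0192 + 0.0323 = 0.1094
Σp_1ᵢ² = 0.30² + 0.15² + 0.06² + 0.32² + 0.17² = 0.0900 + 0.0225 + 0.0036 + 0.1024 + 0.0289 = 0.2474
Σp_2ᵢ² = 0.02² + 0.09² + 0.64² + 0.06² + 0.19² = 0.0004 + 0.0081 + 0.4096 + 0.0036 + 0.0361 = 0.4578
O = 0.1094 / √(0.2474 × 0.4578) = 0.1094 / 0.33654 = 0.3251

0.33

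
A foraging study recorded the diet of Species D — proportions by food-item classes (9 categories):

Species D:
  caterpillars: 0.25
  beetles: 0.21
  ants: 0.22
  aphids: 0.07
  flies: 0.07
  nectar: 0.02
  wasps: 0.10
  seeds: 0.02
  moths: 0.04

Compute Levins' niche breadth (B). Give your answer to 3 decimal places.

Σpᵢ² = 0.25² + 0.21² + 0.22² + 0.07² + 0.07² + 0.02² + 0.10² + 0.02² + 0.04² = 0.0625 + 0.0441 + 0.0484 + 0.0049 + 0.0049 + 0.0004 + 0.0100 + 0.0004 + 0.0016 = 0.1772
B = 1 / 0.1772 = 5.64334

5.643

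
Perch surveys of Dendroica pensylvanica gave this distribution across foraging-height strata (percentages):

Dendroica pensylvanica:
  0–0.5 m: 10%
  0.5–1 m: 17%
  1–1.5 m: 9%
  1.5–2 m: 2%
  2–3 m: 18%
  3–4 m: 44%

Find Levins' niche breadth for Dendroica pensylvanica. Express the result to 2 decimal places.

Convert percentages to proportions (divide by 100).
Σpᵢ² = 0.10² + 0.17² + 0.09² + 0.02² + 0.18² + 0.44² = 0.0100 + 0.0289 + 0.0081 + 0.0004 + 0.0324 + 0.1936 = 0.2734
B = 1 / 0.2734 = 3.6576

3.66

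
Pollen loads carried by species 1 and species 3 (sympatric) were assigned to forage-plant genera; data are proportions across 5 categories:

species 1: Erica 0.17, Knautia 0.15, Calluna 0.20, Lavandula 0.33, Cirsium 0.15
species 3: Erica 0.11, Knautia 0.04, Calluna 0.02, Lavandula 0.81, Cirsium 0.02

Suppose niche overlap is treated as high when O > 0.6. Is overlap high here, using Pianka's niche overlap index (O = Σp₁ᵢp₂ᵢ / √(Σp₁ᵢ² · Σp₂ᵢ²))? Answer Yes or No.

Σ p₁ᵢp₂ᵢ = 0.0187 + 0.0060 + 0.0040 + 0.2673 + 0.0030 = 0.2990
Σp_1ᵢ² = 0.17² + 0.15² + 0.20² + 0.33² + 0.15² = 0.0289 + 0.0225 + 0.0400 + 0.1089 + 0.0225 = 0.2228
Σp_2ᵢ² = 0.11² + 0.04² + 0.02² + 0.81² + 0.02² = 0.0121 + 0.0016 + 0.0004 + 0.6561 + 0.0004 = 0.6706
O = 0.2990 / √(0.2228 × 0.6706) = 0.2990 / 0.38654 = 0.7735
O = 0.7735 > 0.6 → Yes.

Yes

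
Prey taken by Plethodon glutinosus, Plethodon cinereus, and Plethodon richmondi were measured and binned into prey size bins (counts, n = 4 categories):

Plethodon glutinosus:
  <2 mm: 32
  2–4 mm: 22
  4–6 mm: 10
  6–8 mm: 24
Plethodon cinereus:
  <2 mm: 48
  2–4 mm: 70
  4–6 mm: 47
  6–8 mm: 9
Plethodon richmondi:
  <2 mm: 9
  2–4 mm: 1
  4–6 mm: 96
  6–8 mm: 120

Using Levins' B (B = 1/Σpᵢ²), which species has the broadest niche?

Proportions for Plethodon glutinosus (n=88): 32/88=0.3636, 22/88=0.2500, 10/88=0.1136, 24/88=0.2727
Proportions for Plethodon cinereus (n=174): 48/174=0.2759, 70/174=0.4023, 47/174=0.2701, 9/174=0.0517
Proportions for Plethodon richmondi (n=226): 9/226=0.0398, 1/226=0.0044, 96/226=0.4248, 120/226=0.5310
Σp_glutᵢ² = 0.3636² + 0.2500² + 0.1136² + 0.2727² = 0.132205 + 0.062500 + 0.012905 + 0.074365 = 0.281975
B_glut = 1 / 0.281975 = 3.5464
Σp_cineᵢ² = 0.2759² + 0.4023² + 0.2701² + 0.0517² = 0.076121 + 0.161845 + 0.072954 + 0.002673 = 0.313593
B_cine = 1 / 0.313593 = 3.1888
Σp_richᵢ² = 0.0398² + 0.0044² + 0.4248² + 0.5310² = 0.001584 + 0.000019 + 0.180455 + 0.281961 = 0.464019
B_rich = 1 / 0.464019 = 2.1551
Highest B → broadest niche (most generalist): Plethodon glutinosus (B = 3.55).

Plethodon glutinosus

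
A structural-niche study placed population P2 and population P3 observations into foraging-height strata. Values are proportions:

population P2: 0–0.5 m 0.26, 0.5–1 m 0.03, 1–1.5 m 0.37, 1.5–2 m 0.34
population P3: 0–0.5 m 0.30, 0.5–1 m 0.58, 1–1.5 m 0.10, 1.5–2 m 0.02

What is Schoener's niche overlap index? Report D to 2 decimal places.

Σ|p₁ᵢ − p₂ᵢ| = 0.04 + 0.55 + 0.27 + 0.32 = 1.18
D = 1 − ½ × 1.18 = 1 − 0.590 = 0.4100

0.41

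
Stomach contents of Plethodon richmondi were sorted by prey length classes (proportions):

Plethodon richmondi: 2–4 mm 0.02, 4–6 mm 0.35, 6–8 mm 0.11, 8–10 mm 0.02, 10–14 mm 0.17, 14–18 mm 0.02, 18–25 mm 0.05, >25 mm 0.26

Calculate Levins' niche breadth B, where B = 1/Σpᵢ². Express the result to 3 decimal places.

4.259

Σpᵢ² = 0.02² + 0.35² + 0.11² + 0.02² + 0.17² + 0.02² + 0.05² + 0.26² = 0.0004 + 0.1225 + 0.0121 + 0.0004 + 0.0289 + 0.0004 + 0.0025 + 0.0676 = 0.2348
B = 1 / 0.2348 = 4.25894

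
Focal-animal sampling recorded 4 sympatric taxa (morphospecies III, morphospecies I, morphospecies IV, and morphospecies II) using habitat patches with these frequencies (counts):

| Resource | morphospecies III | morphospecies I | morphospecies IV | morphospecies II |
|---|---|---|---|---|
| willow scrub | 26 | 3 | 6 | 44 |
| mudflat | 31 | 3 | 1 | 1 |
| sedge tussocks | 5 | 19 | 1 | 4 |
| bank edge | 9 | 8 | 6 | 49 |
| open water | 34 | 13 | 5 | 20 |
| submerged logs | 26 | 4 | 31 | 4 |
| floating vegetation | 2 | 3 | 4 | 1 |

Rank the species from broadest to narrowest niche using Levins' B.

Proportions for morphospecies III (n=133): 26/133=0.1955, 31/133=0.2331, 5/133=0.0376, 9/133=0.0677, 34/133=0.2556, 26/133=0.1955, 2/133=0.0150
Proportions for morphospecies I (n=53): 3/53=0.0566, 3/53=0.0566, 19/53=0.3585, 8/53=0.1509, 13/53=0.2453, 4/53=0.0755, 3/53=0.0566
Proportions for morphospecies IV (n=54): 6/54=0.1111, 1/54=0.0185, 1/54=0.0185, 6/54=0.1111, 5/54=0.0926, 31/54=0.5741, 4/54=0.0741
Proportions for morphospecies II (n=123): 44/123=0.3577, 1/123=0.0081, 4/123=0.0325, 49/123=0.3984, 20/123=0.1626, 4/123=0.0325, 1/123=0.0081
Σp_IIIᵢ² = 0.1955² + 0.2331² + 0.0376² + 0.0677² + 0.2556² + 0.1955² + 0.0150² = 0.038220 + 0.054336 + 0.001414 + 0.004583 + 0.065331 + 0.038220 + 0.000225 = 0.202329
B_III = 1 / 0.202329 = 4.9424
Σp_Iᵢ² = 0.0566² + 0.0566² + 0.3585² + 0.1509² + 0.2453² + 0.0755² + 0.0566² = 0.003204 + 0.003204 + 0.128522 + 0.022771 + 0.060172 + 0.005700 + 0.003204 = 0.226777
B_I = 1 / 0.226777 = 4.4096
Σp_IVᵢ² = 0.1111² + 0.0185² + 0.0185² + 0.1111² + 0.0926² + 0.5741² + 0.0741² = 0.012343 + 0.000342 + 0.000342 + 0.012343 + 0.008575 + 0.329591 + 0.005491 = 0.369027
B_IV = 1 / 0.369027 = 2.7098
Σp_IIᵢ² = 0.3577² + 0.0081² + 0.0325² + 0.3984² + 0.1626² + 0.0325² + 0.0081² = 0.127949 + 0.000066 + 0.001056 + 0.158723 + 0.026439 + 0.001056 + 0.000066 = 0.315355
B_II = 1 / 0.315355 = 3.1710
Ranking by B (broadest → narrowest): morphospecies III (4.94) > morphospecies I (4.41) > morphospecies II (3.17) > morphospecies IV (2.71)

morphospecies III > morphospecies I > morphospecies II > morphospecies IV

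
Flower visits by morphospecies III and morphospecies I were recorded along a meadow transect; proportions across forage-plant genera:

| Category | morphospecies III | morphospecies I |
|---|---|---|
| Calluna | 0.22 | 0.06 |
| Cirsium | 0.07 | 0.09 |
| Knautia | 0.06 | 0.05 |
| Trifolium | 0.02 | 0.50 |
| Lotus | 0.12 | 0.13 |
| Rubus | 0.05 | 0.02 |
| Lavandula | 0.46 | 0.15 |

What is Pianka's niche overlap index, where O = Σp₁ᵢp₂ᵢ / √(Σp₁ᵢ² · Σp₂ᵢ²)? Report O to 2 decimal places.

0.40

Σ p₁ᵢp₂ᵢ = 0.0132 + 0.0063 + 0.0030 + 0.0100 + 0.0156 + 0.0010 + 0.0690 = 0.1181
Σp_1ᵢ² = 0.22² + 0.07² + 0.06² + 0.02² + 0.12² + 0.05² + 0.46² = 0.0484 + 0.0049 + 0.0036 + 0.0004 + 0.0144 + 0.0025 + 0.2116 = 0.2858
Σp_2ᵢ² = 0.06² + 0.09² + 0.05² + 0.50² + 0.13² + 0.02² + 0.15² = 0.0036 + 0.0081 + 0.0025 + 0.2500 + 0.0169 + 0.0004 + 0.0225 = 0.3040
O = 0.1181 / √(0.2858 × 0.3040) = 0.1181 / 0.29476 = 0.4007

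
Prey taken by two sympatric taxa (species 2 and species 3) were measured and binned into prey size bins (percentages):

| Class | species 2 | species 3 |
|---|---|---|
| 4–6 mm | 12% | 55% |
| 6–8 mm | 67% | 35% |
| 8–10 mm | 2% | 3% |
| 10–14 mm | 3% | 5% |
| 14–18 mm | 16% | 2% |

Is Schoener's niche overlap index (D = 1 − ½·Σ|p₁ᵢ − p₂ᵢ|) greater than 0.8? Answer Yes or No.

Convert percentages to proportions (divide by 100).
Σ|p₁ᵢ − p₂ᵢ| = 0.43 + 0.32 + 0.01 + 0.02 + 0.14 = 0.92
D = 1 − ½ × 0.92 = 1 − 0.460 = 0.5400
D = 0.5400 < 0.8 → No.

No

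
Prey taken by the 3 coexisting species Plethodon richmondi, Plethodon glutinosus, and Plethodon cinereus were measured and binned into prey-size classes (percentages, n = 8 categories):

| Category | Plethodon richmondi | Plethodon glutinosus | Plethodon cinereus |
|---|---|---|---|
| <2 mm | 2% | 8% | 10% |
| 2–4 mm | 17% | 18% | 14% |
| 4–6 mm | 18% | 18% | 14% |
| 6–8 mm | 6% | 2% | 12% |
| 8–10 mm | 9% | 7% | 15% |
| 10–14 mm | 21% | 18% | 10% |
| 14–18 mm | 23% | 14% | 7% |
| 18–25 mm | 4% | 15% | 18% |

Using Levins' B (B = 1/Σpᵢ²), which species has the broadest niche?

Plethodon cinereus

Convert percentages to proportions (divide by 100).
Σp_richᵢ² = 0.02² + 0.17² + 0.18² + 0.06² + 0.09² + 0.21² + 0.23² + 0.04² = 0.0004 + 0.0289 + 0.0324 + 0.0036 + 0.0081 + 0.0441 + 0.0529 + 0.0016 = 0.1720
B_rich = 1 / 0.1720 = 5.8140
Σp_glutᵢ² = 0.08² + 0.18² + 0.18² + 0.02² + 0.07² + 0.18² + 0.14² + 0.15² = 0.0064 + 0.0324 + 0.0324 + 0.0004 + 0.0049 + 0.0324 + 0.0196 + 0.0225 = 0.1510
B_glut = 1 / 0.1510 = 6.6225
Σp_cineᵢ² = 0.10² + 0.14² + 0.14² + 0.12² + 0.15² + 0.10² + 0.07² + 0.18² = 0.0100 + 0.0196 + 0.0196 + 0.0144 + 0.0225 + 0.0100 + 0.0049 + 0.0324 = 0.1334
B_cine = 1 / 0.1334 = 7.4963
Highest B → broadest niche (most generalist): Plethodon cinereus (B = 7.50).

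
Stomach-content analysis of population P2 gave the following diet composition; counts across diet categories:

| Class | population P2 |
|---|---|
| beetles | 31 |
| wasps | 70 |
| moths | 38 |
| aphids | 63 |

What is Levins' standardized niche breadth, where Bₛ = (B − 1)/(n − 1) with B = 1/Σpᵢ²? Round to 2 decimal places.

0.87

Proportions for population P2 (n=202): 31/202=0.1535, 70/202=0.3465, 38/202=0.1881, 63/202=0.3119
Σpᵢ² = 0.1535² + 0.3465² + 0.1881² + 0.3119² = 0.023562 + 0.120062 + 0.035382 + 0.097282 = 0.276288
B = 1 / 0.276288 = 3.6194
Bₛ = (B − 1)/(n − 1) = (3.6194 − 1)/(4 − 1) = 2.6194/3 = 0.8731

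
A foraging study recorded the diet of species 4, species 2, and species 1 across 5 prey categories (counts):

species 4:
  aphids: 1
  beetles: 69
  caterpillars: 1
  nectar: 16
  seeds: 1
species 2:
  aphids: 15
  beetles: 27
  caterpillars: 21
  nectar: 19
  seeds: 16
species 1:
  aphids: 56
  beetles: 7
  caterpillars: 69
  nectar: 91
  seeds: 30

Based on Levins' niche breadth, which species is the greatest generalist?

species 2

Proportions for species 4 (n=88): 1/88=0.0114, 69/88=0.7841, 1/88=0.0114, 16/88=0.1818, 1/88=0.0114
Proportions for species 2 (n=98): 15/98=0.1531, 27/98=0.2755, 21/98=0.2143, 19/98=0.1939, 16/98=0.1633
Proportions for species 1 (n=253): 56/253=0.2213, 7/253=0.0277, 69/253=0.2727, 91/253=0.3597, 30/253=0.1186
Σp_4ᵢ² = 0.0114² + 0.7841² + 0.0114² + 0.1818² + 0.0114² = 0.000130 + 0.614813 + 0.000130 + 0.033051 + 0.000130 = 0.648254
B_4 = 1 / 0.648254 = 1.5426
Σp_2ᵢ² = 0.1531² + 0.2755² + 0.2143² + 0.1939² + 0.1633² = 0.023440 + 0.075900 + 0.045924 + 0.037597 + 0.026667 = 0.209528
B_2 = 1 / 0.209528 = 4.7726
Σp_1ᵢ² = 0.2213² + 0.0277² + 0.2727² + 0.3597² + 0.1186² = 0.048974 + 0.000767 + 0.074365 + 0.129384 + 0.014066 = 0.267556
B_1 = 1 / 0.267556 = 3.7375
Highest B → broadest niche (most generalist): species 2 (B = 4.77).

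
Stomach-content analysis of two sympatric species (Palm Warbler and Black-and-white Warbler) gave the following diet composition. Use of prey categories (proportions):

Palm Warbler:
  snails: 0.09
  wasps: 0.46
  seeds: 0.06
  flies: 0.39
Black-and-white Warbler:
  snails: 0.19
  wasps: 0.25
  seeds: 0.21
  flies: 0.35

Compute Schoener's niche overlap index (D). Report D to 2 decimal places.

0.75

Σ|p₁ᵢ − p₂ᵢ| = 0.10 + 0.21 + 0.15 + 0.04 = 0.50
D = 1 − ½ × 0.50 = 1 − 0.250 = 0.7500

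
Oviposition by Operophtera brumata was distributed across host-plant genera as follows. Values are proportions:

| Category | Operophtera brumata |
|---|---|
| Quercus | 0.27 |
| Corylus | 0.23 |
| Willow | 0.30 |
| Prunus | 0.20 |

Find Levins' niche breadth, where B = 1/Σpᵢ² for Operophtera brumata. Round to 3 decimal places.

Σpᵢ² = 0.27² + 0.23² + 0.30² + 0.20² = 0.0729 + 0.0529 + 0.0900 + 0.0400 = 0.2558
B = 1 / 0.2558 = 3.90930

3.909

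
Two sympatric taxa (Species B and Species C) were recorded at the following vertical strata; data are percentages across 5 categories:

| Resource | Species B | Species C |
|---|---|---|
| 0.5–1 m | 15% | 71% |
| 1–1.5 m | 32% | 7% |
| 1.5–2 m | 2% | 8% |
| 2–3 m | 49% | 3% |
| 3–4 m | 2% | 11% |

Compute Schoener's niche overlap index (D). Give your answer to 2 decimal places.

Convert percentages to proportions (divide by 100).
Σ|p₁ᵢ − p₂ᵢ| = 0.56 + 0.25 + 0.06 + 0.46 + 0.09 = 1.42
D = 1 − ½ × 1.42 = 1 − 0.710 = 0.2900

0.29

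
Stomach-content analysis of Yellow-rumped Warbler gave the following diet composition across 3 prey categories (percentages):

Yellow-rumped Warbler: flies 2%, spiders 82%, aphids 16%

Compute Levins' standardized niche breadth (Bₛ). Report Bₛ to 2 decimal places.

Convert percentages to proportions (divide by 100).
Σpᵢ² = 0.02² + 0.82² + 0.16² = 0.0004 + 0.6724 + 0.0256 = 0.6984
B = 1 / 0.6984 = 1.4318
Bₛ = (B − 1)/(n − 1) = (1.4318 − 1)/(3 − 1) = 0.4318/2 = 0.2159

0.22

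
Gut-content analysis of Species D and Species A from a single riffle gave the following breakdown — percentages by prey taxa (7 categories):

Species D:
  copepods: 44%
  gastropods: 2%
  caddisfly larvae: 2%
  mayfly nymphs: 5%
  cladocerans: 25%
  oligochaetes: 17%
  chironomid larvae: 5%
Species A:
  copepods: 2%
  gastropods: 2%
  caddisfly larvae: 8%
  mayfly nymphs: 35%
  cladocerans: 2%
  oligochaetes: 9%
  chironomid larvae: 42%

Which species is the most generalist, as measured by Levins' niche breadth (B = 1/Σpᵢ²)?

Convert percentages to proportions (divide by 100).
Σp_Dᵢ² = 0.44² + 0.02² + 0.02² + 0.05² + 0.25² + 0.17² + 0.05² = 0.1936 + 0.0004 + 0.0004 + 0.0025 + 0.0625 + 0.0289 + 0.0025 = 0.2908
B_D = 1 / 0.2908 = 3.4388
Σp_Aᵢ² = 0.02² + 0.02² + 0.08² + 0.35² + 0.02² + 0.09² + 0.42² = 0.0004 + 0.0004 + 0.0064 + 0.1225 + 0.0004 + 0.0081 + 0.1764 = 0.3146
B_A = 1 / 0.3146 = 3.1786
Highest B → broadest niche (most generalist): Species D (B = 3.44).

Species D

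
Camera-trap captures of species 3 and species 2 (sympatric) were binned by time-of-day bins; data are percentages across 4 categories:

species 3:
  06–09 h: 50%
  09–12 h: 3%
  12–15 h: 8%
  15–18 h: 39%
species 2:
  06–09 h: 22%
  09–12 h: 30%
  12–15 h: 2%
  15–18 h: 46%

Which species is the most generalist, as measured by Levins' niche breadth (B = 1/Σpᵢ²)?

Convert percentages to proportions (divide by 100).
Σp_3ᵢ² = 0.50² + 0.03² + 0.08² + 0.39² = 0.2500 + 0.0009 + 0.0064 + 0.1521 = 0.4094
B_3 = 1 / 0.4094 = 2.4426
Σp_2ᵢ² = 0.22² + 0.30² + 0.02² + 0.46² = 0.0484 + 0.0900 + 0.0004 + 0.2116 = 0.3504
B_2 = 1 / 0.3504 = 2.8539
Highest B → broadest niche (most generalist): species 2 (B = 2.85).

species 2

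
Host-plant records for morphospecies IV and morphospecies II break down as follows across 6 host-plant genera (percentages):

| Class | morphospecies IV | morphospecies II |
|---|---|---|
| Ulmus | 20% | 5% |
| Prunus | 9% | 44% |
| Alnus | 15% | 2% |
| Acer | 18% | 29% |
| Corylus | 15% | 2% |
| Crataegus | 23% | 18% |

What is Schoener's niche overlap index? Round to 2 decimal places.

Convert percentages to proportions (divide by 100).
Σ|p₁ᵢ − p₂ᵢ| = 0.15 + 0.35 + 0.13 + 0.11 + 0.13 + 0.05 = 0.92
D = 1 − ½ × 0.92 = 1 − 0.460 = 0.5400

0.54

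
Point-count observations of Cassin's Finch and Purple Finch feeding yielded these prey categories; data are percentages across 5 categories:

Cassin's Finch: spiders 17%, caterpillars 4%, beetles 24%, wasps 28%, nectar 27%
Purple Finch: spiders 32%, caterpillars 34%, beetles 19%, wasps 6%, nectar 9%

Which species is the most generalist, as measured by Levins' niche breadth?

Cassin's Finch

Convert percentages to proportions (divide by 100).
Σp_Cassᵢ² = 0.17² + 0.04² + 0.24² + 0.28² + 0.27² = 0.0289 + 0.0016 + 0.0576 + 0.0784 + 0.0729 = 0.2394
B_Cass = 1 / 0.2394 = 4.1771
Σp_Purpᵢ² = 0.32² + 0.34² + 0.19² + 0.06² + 0.09² = 0.1024 + 0.1156 + 0.0361 + 0.0036 + 0.0081 = 0.2658
B_Purp = 1 / 0.2658 = 3.7622
Highest B → broadest niche (most generalist): Cassin's Finch (B = 4.18).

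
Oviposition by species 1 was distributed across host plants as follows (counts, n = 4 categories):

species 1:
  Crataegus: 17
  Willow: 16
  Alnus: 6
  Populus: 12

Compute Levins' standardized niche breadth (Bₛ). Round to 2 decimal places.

0.86

Proportions for species 1 (n=51): 17/51=0.3333, 16/51=0.3137, 6/51=0.1176, 12/51=0.2353
Σpᵢ² = 0.3333² + 0.3137² + 0.1176² + 0.2353² = 0.111089 + 0.098408 + 0.013830 + 0.055366 = 0.278693
B = 1 / 0.278693 = 3.5882
Bₛ = (B − 1)/(n − 1) = (3.5882 − 1)/(4 − 1) = 2.5882/3 = 0.8627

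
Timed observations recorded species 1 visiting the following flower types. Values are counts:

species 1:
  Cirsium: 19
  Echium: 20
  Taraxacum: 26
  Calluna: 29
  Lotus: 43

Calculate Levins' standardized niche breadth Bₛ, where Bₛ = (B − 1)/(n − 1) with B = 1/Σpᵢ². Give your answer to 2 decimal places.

Proportions for species 1 (n=137): 19/137=0.1387, 20/137=0.1460, 26/137=0.1898, 29/137=0.2117, 43/137=0.3139
Σpᵢ² = 0.1387² + 0.1460² + 0.1898² + 0.2117² + 0.3139² = 0.019238 + 0.021316 + 0.036024 + 0.044817 + 0.098533 = 0.219928
B = 1 / 0.219928 = 4.5469
Bₛ = (B − 1)/(n − 1) = (4.5469 − 1)/(5 − 1) = 3.5469/4 = 0.8867

0.89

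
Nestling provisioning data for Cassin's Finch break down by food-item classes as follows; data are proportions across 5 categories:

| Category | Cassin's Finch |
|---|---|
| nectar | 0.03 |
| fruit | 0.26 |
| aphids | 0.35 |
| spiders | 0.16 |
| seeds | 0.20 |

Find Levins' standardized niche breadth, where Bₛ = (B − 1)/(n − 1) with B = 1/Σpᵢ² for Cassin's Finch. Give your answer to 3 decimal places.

Σpᵢ² = 0.03² + 0.26² + 0.35² + 0.16² + 0.20² = 0.0009 + 0.0676 + 0.1225 + 0.0256 + 0.0400 = 0.2566
B = 1 / 0.2566 = 3.89712
Bₛ = (B − 1)/(n − 1) = (3.89712 − 1)/(5 − 1) = 2.89712/4 = 0.72428

0.724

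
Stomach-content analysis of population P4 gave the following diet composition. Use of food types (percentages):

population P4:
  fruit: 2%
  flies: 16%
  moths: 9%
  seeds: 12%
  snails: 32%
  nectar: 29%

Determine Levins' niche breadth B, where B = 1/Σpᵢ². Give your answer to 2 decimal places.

Convert percentages to proportions (divide by 100).
Σpᵢ² = 0.02² + 0.16² + 0.09² + 0.12² + 0.32² + 0.29² = 0.0004 + 0.0256 + 0.0081 + 0.0144 + 0.1024 + 0.0841 = 0.2350
B = 1 / 0.2350 = 4.2553

4.26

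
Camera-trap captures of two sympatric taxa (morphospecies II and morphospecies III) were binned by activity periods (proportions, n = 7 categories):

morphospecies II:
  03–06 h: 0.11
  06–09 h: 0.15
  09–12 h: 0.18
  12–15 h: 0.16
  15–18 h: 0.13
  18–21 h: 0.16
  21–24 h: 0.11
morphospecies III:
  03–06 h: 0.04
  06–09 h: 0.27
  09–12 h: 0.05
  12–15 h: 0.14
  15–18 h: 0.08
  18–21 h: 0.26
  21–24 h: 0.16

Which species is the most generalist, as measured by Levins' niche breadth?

morphospecies II

Σp_IIᵢ² = 0.11² + 0.15² + 0.18² + 0.16² + 0.13² + 0.16² + 0.11² = 0.0121 + 0.0225 + 0.0324 + 0.0256 + 0.0169 + 0.0256 + 0.0121 = 0.1472
B_II = 1 / 0.1472 = 6.7935
Σp_IIIᵢ² = 0.04² + 0.27² + 0.05² + 0.14² + 0.08² + 0.26² + 0.16² = 0.0016 + 0.0729 + 0.0025 + 0.0196 + 0.0064 + 0.0676 + 0.0256 = 0.1962
B_III = 1 / 0.1962 = 5.0968
Highest B → broadest niche (most generalist): morphospecies II (B = 6.79).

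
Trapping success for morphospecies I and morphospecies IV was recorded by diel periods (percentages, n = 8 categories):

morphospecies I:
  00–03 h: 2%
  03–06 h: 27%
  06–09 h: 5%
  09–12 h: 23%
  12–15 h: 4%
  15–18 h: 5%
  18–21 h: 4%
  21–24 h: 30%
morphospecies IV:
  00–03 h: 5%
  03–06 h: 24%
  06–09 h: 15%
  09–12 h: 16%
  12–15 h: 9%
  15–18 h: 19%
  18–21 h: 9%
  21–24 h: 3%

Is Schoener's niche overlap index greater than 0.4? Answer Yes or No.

Convert percentages to proportions (divide by 100).
Σ|p₁ᵢ − p₂ᵢ| = 0.03 + 0.03 + 0.10 + 0.07 + 0.05 + 0.14 + 0.05 + 0.27 = 0.74
D = 1 − ½ × 0.74 = 1 − 0.370 = 0.6300
D = 0.6300 > 0.4 → Yes.

Yes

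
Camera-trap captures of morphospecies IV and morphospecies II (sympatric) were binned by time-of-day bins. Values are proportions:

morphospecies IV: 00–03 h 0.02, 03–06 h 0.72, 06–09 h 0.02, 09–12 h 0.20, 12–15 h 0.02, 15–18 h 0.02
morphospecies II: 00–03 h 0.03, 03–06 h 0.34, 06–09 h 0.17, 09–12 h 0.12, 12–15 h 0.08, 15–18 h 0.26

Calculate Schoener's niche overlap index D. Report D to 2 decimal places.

0.54

Σ|p₁ᵢ − p₂ᵢ| = 0.01 + 0.38 + 0.15 + 0.08 + 0.06 + 0.24 = 0.92
D = 1 − ½ × 0.92 = 1 − 0.460 = 0.5400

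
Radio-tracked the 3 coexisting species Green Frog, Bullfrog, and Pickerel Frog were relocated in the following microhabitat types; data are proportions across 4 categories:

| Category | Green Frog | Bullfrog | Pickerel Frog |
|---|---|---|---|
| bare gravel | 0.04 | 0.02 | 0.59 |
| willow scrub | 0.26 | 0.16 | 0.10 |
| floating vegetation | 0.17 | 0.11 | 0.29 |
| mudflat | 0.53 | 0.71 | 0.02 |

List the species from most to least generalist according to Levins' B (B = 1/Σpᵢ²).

Σp_Greeᵢ² = 0.04² + 0.26² + 0.17² + 0.53² = 0.0016 + 0.0676 + 0.0289 + 0.2809 = 0.3790
B_Gree = 1 / 0.3790 = 2.6385
Σp_Bullᵢ² = 0.02² + 0.16² + 0.11² + 0.71² = 0.0004 + 0.0256 + 0.0121 + 0.5041 = 0.5422
B_Bull = 1 / 0.5422 = 1.8443
Σp_Pickᵢ² = 0.59² + 0.10² + 0.29² + 0.02² = 0.3481 + 0.0100 + 0.0841 + 0.0004 = 0.4426
B_Pick = 1 / 0.4426 = 2.2594
Ranking by B (broadest → narrowest): Green Frog (2.64) > Pickerel Frog (2.26) > Bullfrog (1.84)

Green Frog > Pickerel Frog > Bullfrog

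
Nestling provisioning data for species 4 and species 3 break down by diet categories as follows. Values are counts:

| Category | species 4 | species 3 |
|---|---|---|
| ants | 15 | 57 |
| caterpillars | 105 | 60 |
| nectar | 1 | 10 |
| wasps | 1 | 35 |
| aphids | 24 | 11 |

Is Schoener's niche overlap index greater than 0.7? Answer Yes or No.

Proportions for species 4 (n=146): 15/146=0.1027, 105/146=0.7192, 1/146=0.0068, 1/146=0.0068, 24/146=0.1644
Proportions for species 3 (n=173): 57/173=0.3295, 60/173=0.3468, 10/173=0.0578, 35/173=0.2023, 11/173=0.0636
Σ|p₁ᵢ − p₂ᵢ| = 0.2268 + 0.3724 + 0.0510 + 0.1955 + 0.1008 = 0.9465
D = 1 − ½ × 0.9465 = 1 − 0.47325 = 0.52675
D = 0.52675 < 0.7 → No.

No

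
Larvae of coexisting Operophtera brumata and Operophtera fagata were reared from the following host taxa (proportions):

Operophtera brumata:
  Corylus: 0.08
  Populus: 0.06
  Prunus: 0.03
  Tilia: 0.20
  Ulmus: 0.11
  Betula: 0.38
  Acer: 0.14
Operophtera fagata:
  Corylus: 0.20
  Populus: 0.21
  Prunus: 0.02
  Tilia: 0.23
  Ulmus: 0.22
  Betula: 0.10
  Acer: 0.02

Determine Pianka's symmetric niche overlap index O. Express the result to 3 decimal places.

0.664

Σ p₁ᵢp₂ᵢ = 0.0160 + 0.0126 + 0.0006 + 0.0460 + 0.0242 + 0.0380 + 0.0028 = 0.1402
Σp_1ᵢ² = 0.08² + 0.06² + 0.03² + 0.20² + 0.11² + 0.38² + 0.14² = 0.0064 + 0.0036 + 0.0009 + 0.0400 + 0.0121 + 0.1444 + 0.0196 = 0.2270
Σp_2ᵢ² = 0.20² + 0.21² + 0.02² + 0.23² + 0.22² + 0.10² + 0.02² = 0.0400 + 0.0441 + 0.0004 + 0.0529 + 0.0484 + 0.0100 + 0.0004 = 0.1962
O = 0.1402 / √(0.2270 × 0.1962) = 0.1402 / 0.211039 = 0.66433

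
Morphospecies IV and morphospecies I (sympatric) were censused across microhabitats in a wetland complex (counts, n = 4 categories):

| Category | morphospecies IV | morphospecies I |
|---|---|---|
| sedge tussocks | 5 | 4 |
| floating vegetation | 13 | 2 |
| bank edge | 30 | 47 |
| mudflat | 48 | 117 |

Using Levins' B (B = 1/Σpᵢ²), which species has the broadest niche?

Proportions for morphospecies IV (n=96): 5/96=0.0521, 13/96=0.1354, 30/96=0.3125, 48/96=0.5000
Proportions for morphospecies I (n=170): 4/170=0.0235, 2/170=0.0118, 47/170=0.2765, 117/170=0.6882
Σp_IVᵢ² = 0.0521² + 0.1354² + 0.3125² + 0.5000² = 0.002714 + 0.018333 + 0.097656 + 0.250000 = 0.368703
B_IV = 1 / 0.368703 = 2.7122
Σp_Iᵢ² = 0.0235² + 0.0118² + 0.2765² + 0.6882² = 0.000552 + 0.000139 + 0.076452 + 0.473619 = 0.550762
B_I = 1 / 0.550762 = 1.8157
Highest B → broadest niche (most generalist): morphospecies IV (B = 2.71).

morphospecies IV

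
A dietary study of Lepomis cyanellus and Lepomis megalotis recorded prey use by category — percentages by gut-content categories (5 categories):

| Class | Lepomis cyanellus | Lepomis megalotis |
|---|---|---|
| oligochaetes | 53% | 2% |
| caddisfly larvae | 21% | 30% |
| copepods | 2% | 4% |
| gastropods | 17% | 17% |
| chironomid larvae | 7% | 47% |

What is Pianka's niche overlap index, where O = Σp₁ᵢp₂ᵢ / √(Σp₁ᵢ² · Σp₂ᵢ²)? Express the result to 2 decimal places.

Convert percentages to proportions (divide by 100).
Σ p₁ᵢp₂ᵢ = 0.0106 + 0.0630 + 0.0008 + 0.0289 + 0.0329 = 0.1362
Σp_1ᵢ² = 0.53² + 0.21² + 0.02² + 0.17² + 0.07² = 0.2809 + 0.0441 + 0.0004 + 0.0289 + 0.0049 = 0.3592
Σp_2ᵢ² = 0.02² + 0.30² + 0.04² + 0.17² + 0.47² = 0.0004 + 0.0900 + 0.0016 + 0.0289 + 0.2209 = 0.3418
O = 0.1362 / √(0.3592 × 0.3418) = 0.1362 / 0.35039 = 0.3887

0.39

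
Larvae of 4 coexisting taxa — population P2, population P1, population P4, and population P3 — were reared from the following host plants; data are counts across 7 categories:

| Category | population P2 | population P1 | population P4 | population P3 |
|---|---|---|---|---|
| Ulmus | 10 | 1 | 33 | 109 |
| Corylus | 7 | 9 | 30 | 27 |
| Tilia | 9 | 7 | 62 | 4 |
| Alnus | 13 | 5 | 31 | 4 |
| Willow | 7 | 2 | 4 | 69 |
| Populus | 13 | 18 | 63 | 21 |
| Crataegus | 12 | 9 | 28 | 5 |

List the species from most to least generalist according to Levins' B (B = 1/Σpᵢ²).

Proportions for population P2 (n=71): 10/71=0.1408, 7/71=0.0986, 9/71=0.1268, 13/71=0.1831, 7/71=0.0986, 13/71=0.1831, 12/71=0.1690
Proportions for population P1 (n=51): 1/51=0.0196, 9/51=0.1765, 7/51=0.1373, 5/51=0.0980, 2/51=0.0392, 18/51=0.3529, 9/51=0.1765
Proportions for population P4 (n=251): 33/251=0.1315, 30/251=0.1195, 62/251=0.2470, 31/251=0.1235, 4/251=0.0159, 63/251=0.2510, 28/251=0.1116
Proportions for population P3 (n=239): 109/239=0.4561, 27/239=0.1130, 4/239=0.0167, 4/239=0.0167, 69/239=0.2887, 21/239=0.0879, 5/239=0.0209
Σp_P2ᵢ² = 0.1408² + 0.0986² + 0.1268² + 0.1831² + 0.0986² + 0.1831² + 0.1690² = 0.019825 + 0.009722 + 0.016078 + 0.033526 + 0.009722 + 0.033526 + 0.028561 = 0.150960
B_P2 = 1 / 0.150960 = 6.6243
Σp_P1ᵢ² = 0.0196² + 0.1765² + 0.1373² + 0.0980² + 0.0392² + 0.3529² + 0.1765² = 0.000384 + 0.031152 + 0.018851 + 0.009604 + 0.001537 + 0.124538 + 0.031152 = 0.217218
B_P1 = 1 / 0.217218 = 4.6037
Σp_P4ᵢ² = 0.1315² + 0.1195² + 0.2470² + 0.1235² + 0.0159² + 0.2510² + 0.1116² = 0.017292 + 0.014280 + 0.061009 + 0.015252 + 0.000253 + 0.063001 + 0.012455 = 0.183542
B_P4 = 1 / 0.183542 = 5.4483
Σp_P3ᵢ² = 0.4561² + 0.1130² + 0.0167² + 0.0167² + 0.2887² + 0.0879² + 0.0209² = 0.208027 + 0.012769 + 0.000279 + 0.000279 + 0.083348 + 0.007726 + 0.000437 = 0.312865
B_P3 = 1 / 0.312865 = 3.1963
Ranking by B (broadest → narrowest): population P2 (6.62) > population P4 (5.45) > population P1 (4.60) > population P3 (3.20)

population P2 > population P4 > population P1 > population P3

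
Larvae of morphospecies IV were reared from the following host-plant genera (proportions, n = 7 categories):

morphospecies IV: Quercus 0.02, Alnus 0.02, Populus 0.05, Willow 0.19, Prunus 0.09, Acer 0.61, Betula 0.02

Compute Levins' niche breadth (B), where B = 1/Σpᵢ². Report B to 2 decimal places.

Σpᵢ² = 0.02² + 0.02² + 0.05² + 0.19² + 0.09² + 0.61² + 0.02² = 0.0004 + 0.0004 + 0.0025 + 0.0361 + 0.0081 + 0.3721 + 0.0004 = 0.4200
B = 1 / 0.4200 = 2.3810

2.38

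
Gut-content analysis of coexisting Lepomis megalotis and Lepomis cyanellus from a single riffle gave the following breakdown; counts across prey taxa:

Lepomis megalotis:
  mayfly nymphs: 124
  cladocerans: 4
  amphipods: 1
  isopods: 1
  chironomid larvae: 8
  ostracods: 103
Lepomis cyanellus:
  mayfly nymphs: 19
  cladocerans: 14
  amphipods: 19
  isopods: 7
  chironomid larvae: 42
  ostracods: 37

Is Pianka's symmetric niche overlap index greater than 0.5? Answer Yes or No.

Yes

Proportions for Lepomis megalotis (n=241): 124/241=0.5145, 4/241=0.0166, 1/241=0.0041, 1/241=0.0041, 8/241=0.0332, 103/241=0.4274
Proportions for Lepomis cyanellus (n=138): 19/138=0.1377, 14/138=0.1014, 19/138=0.1377, 7/138=0.0507, 42/138=0.3043, 37/138=0.2681
Σ p₁ᵢp₂ᵢ = 0.070847 + 0.001683 + 0.000565 + 0.000208 + 0.010103 + 0.114586 = 0.197992
Σp_1ᵢ² = 0.5145² + 0.0166² + 0.0041² + 0.0041² + 0.0332² + 0.4274² = 0.264710 + 0.000276 + 0.000017 + 0.000017 + 0.001102 + 0.182671 = 0.448793
Σp_2ᵢ² = 0.1377² + 0.1014² + 0.1377² + 0.0507² + 0.3043² + 0.2681² = 0.018961 + 0.010282 + 0.018961 + 0.002570 + 0.092598 + 0.071878 = 0.215250
O = 0.197992 / √(0.448793 × 0.215250) = 0.197992 / 0.3108097 = 0.6370
O = 0.6370 > 0.5 → Yes.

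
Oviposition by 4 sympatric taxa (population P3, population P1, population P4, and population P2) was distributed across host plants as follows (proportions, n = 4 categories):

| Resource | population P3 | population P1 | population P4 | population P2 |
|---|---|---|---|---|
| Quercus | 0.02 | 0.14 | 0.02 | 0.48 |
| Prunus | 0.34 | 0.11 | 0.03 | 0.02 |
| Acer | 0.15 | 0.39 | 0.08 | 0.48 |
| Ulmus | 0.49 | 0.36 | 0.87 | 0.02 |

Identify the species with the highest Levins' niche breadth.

Σp_P3ᵢ² = 0.02² + 0.34² + 0.15² + 0.49² = 0.0004 + 0.1156 + 0.0225 + 0.2401 = 0.3786
B_P3 = 1 / 0.3786 = 2.6413
Σp_P1ᵢ² = 0.14² + 0.11² + 0.39² + 0.36² = 0.0196 + 0.0121 + 0.1521 + 0.1296 = 0.3134
B_P1 = 1 / 0.3134 = 3.1908
Σp_P4ᵢ² = 0.02² + 0.03² + 0.08² + 0.87² = 0.0004 + 0.0009 + 0.0064 + 0.7569 = 0.7646
B_P4 = 1 / 0.7646 = 1.3079
Σp_P2ᵢ² = 0.48² + 0.02² + 0.48² + 0.02² = 0.2304 + 0.0004 + 0.2304 + 0.0004 = 0.4616
B_P2 = 1 / 0.4616 = 2.1664
Highest B → broadest niche (most generalist): population P1 (B = 3.19).

population P1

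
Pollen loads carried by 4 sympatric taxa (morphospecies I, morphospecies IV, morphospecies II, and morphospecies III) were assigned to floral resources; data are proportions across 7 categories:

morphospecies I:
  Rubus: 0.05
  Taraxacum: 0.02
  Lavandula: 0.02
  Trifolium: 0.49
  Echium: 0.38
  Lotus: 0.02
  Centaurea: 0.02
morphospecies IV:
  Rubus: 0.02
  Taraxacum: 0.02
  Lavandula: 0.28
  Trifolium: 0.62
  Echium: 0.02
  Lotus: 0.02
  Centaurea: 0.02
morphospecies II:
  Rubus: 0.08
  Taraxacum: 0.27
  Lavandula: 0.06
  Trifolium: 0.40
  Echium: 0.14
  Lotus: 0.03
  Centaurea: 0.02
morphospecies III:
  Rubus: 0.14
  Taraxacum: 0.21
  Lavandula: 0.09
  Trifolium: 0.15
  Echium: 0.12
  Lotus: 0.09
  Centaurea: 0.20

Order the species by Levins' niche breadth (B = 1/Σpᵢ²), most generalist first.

Σp_Iᵢ² = 0.05² + 0.02² + 0.02² + 0.49² + 0.38² + 0.02² + 0.02² = 0.0025 + 0.0004 + 0.0004 + 0.2401 + 0.1444 + 0.0004 + 0.0004 = 0.3886
B_I = 1 / 0.3886 = 2.5733
Σp_IVᵢ² = 0.02² + 0.02² + 0.28² + 0.62² + 0.02² + 0.02² + 0.02² = 0.0004 + 0.0004 + 0.0784 + 0.3844 + 0.0004 + 0.0004 + 0.0004 = 0.4648
B_IV = 1 / 0.4648 = 2.1515
Σp_IIᵢ² = 0.08² + 0.27² + 0.06² + 0.40² + 0.14² + 0.03² + 0.02² = 0.0064 + 0.0729 + 0.0036 + 0.1600 + 0.0196 + 0.0009 + 0.0004 = 0.2638
B_II = 1 / 0.2638 = 3.7908
Σp_IIIᵢ² = 0.14² + 0.21² + 0.09² + 0.15² + 0.12² + 0.09² + 0.20² = 0.0196 + 0.0441 + 0.0081 + 0.0225 + 0.0144 + 0.0081 + 0.0400 = 0.1568
B_III = 1 / 0.1568 = 6.3776
Ranking by B (broadest → narrowest): morphospecies III (6.38) > morphospecies II (3.79) > morphospecies I (2.57) > morphospecies IV (2.15)

morphospecies III > morphospecies II > morphospecies I > morphospecies IV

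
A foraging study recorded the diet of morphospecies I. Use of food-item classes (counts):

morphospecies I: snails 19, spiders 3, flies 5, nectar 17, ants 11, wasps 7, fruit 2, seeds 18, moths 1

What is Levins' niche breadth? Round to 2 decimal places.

Proportions for morphospecies I (n=83): 19/83=0.2289, 3/83=0.0361, 5/83=0.0602, 17/83=0.2048, 11/83=0.1325, 7/83=0.0843, 2/83=0.0241, 18/83=0.2169, 1/83=0.0120
Σpᵢ² = 0.2289² + 0.0361² + 0.0602² + 0.2048² + 0.1325² + 0.0843² + 0.0241² + 0.2169² + 0.0120² = 0.052395 + 0.001303 + 0.003624 + 0.041943 + 0.017556 + 0.007106 + 0.000581 + 0.047046 + 0.000144 = 0.171698
B = 1 / 0.171698 = 5.8242

5.82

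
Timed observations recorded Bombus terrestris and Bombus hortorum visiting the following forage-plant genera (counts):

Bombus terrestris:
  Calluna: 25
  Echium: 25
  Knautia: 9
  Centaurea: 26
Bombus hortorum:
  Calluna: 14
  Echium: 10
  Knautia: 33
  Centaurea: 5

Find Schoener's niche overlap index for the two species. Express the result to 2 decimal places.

0.57

Proportions for Bombus terrestris (n=85): 25/85=0.2941, 25/85=0.2941, 9/85=0.1059, 26/85=0.3059
Proportions for Bombus hortorum (n=62): 14/62=0.2258, 10/62=0.1613, 33/62=0.5323, 5/62=0.0806
Σ|p₁ᵢ − p₂ᵢ| = 0.0683 + 0.1328 + 0.4264 + 0.2253 = 0.8528
D = 1 − ½ × 0.8528 = 1 − 0.42640 = 0.57360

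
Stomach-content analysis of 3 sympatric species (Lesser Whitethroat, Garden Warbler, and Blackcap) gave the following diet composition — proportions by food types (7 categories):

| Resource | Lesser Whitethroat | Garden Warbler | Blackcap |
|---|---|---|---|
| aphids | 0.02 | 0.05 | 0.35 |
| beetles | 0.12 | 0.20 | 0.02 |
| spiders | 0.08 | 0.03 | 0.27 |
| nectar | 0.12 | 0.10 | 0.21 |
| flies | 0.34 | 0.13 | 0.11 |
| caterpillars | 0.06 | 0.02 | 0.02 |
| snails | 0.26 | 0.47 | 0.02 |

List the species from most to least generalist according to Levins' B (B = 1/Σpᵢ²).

Lesser Whitethroat > Blackcap > Garden Warbler

Σp_Whitᵢ² = 0.02² + 0.12² + 0.08² + 0.12² + 0.34² + 0.06² + 0.26² = 0.0004 + 0.0144 + 0.0064 + 0.0144 + 0.1156 + 0.0036 + 0.0676 = 0.2224
B_Whit = 1 / 0.2224 = 4.4964
Σp_Warbᵢ² = 0.05² + 0.20² + 0.03² + 0.10² + 0.13² + 0.02² + 0.47² = 0.0025 + 0.0400 + 0.0009 + 0.0100 + 0.0169 + 0.0004 + 0.2209 = 0.2916
B_Warb = 1 / 0.2916 = 3.4294
Σp_Blacᵢ² = 0.35² + 0.02² + 0.27² + 0.21² + 0.11² + 0.02² + 0.02² = 0.1225 + 0.0004 + 0.0729 + 0.0441 + 0.0121 + 0.0004 + 0.0004 = 0.2528
B_Blac = 1 / 0.2528 = 3.9557
Ranking by B (broadest → narrowest): Lesser Whitethroat (4.50) > Blackcap (3.96) > Garden Warbler (3.43)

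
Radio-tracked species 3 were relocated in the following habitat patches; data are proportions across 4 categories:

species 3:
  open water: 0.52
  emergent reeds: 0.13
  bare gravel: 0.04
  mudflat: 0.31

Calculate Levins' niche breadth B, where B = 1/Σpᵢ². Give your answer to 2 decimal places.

Σpᵢ² = 0.52² + 0.13² + 0.04² + 0.31² = 0.2704 + 0.0169 + 0.0016 + 0.0961 = 0.3850
B = 1 / 0.3850 = 2.5974

2.60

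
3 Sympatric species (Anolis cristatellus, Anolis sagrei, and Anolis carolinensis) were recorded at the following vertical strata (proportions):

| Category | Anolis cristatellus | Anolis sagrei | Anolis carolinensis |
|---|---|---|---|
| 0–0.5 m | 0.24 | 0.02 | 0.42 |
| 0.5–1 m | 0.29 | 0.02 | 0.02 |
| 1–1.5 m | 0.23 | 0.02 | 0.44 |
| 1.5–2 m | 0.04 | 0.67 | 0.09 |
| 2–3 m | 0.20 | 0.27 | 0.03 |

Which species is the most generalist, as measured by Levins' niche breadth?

Anolis cristatellus

Σp_crisᵢ² = 0.24² + 0.29² + 0.23² + 0.04² + 0.20² = 0.0576 + 0.0841 + 0.0529 + 0.0016 + 0.0400 = 0.2362
B_cris = 1 / 0.2362 = 4.2337
Σp_sagrᵢ² = 0.02² + 0.02² + 0.02² + 0.67² + 0.27² = 0.0004 + 0.0004 + 0.0004 + 0.4489 + 0.0729 = 0.5230
B_sagr = 1 / 0.5230 = 1.9120
Σp_caroᵢ² = 0.42² + 0.02² + 0.44² + 0.09² + 0.03² = 0.1764 + 0.0004 + 0.1936 + 0.0081 + 0.0009 = 0.3794
B_caro = 1 / 0.3794 = 2.6357
Highest B → broadest niche (most generalist): Anolis cristatellus (B = 4.23).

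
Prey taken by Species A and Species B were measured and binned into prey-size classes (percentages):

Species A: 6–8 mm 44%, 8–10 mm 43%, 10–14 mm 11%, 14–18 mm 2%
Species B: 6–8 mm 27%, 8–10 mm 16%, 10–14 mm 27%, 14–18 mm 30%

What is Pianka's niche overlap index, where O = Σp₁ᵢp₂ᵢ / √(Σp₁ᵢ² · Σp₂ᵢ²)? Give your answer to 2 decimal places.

Convert percentages to proportions (divide by 100).
Σ p₁ᵢp₂ᵢ = 0.1188 + 0.0688 + 0.0297 + 0.0060 = 0.2233
Σp_1ᵢ² = 0.44² + 0.43² + 0.11² + 0.02² = 0.1936 + 0.1849 + 0.0121 + 0.0004 = 0.3910
Σp_2ᵢ² = 0.27² + 0.16² + 0.27² + 0.30² = 0.0729 + 0.0256 + 0.0729 + 0.0900 = 0.2614
O = 0.2233 / √(0.3910 × 0.2614) = 0.2233 / 0.31970 = 0.6985

0.70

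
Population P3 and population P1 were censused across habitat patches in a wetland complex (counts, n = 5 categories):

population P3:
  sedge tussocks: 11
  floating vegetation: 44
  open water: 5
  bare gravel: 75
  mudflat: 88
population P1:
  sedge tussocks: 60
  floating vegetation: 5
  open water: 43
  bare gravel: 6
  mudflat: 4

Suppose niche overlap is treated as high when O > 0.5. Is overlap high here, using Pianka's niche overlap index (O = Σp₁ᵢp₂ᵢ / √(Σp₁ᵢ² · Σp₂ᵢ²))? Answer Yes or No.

No

Proportions for population P3 (n=223): 11/223=0.0493, 44/223=0.1973, 5/223=0.0224, 75/223=0.3363, 88/223=0.3946
Proportions for population P1 (n=118): 60/118=0.5085, 5/118=0.0424, 43/118=0.3644, 6/118=0.0508, 4/118=0.0339
Σ p₁ᵢp₂ᵢ = 0.025069 + 0.008366 + 0.008163 + 0.017084 + 0.013377 = 0.072059
Σp_1ᵢ² = 0.0493² + 0.1973² + 0.0224² + 0.3363² + 0.3946² = 0.002430 + 0.038927 + 0.000502 + 0.113098 + 0.155709 = 0.310666
Σp_2ᵢ² = 0.5085² + 0.0424² + 0.3644² + 0.0508² + 0.0339² = 0.258572 + 0.001798 + 0.132787 + 0.002581 + 0.001149 = 0.396887
O = 0.072059 / √(0.310666 × 0.396887) = 0.072059 / 0.3511400 = 0.2052
O = 0.2052 < 0.5 → No.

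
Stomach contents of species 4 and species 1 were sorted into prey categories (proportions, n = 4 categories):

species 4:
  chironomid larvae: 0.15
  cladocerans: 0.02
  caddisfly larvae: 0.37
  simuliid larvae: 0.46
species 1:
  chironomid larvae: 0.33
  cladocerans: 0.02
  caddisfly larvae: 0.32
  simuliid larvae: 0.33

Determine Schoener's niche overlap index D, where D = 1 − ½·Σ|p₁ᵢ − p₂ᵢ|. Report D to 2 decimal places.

Σ|p₁ᵢ − p₂ᵢ| = 0.18 + 0.00 + 0.05 + 0.13 = 0.36
D = 1 − ½ × 0.36 = 1 − 0.180 = 0.8200

0.82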